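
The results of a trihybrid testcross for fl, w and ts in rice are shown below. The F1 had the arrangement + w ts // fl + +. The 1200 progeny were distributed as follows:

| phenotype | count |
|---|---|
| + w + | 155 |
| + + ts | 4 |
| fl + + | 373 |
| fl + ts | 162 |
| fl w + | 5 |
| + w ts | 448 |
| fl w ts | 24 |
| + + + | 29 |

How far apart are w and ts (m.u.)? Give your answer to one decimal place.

The two rarest classes, + + ts and fl w +, are the double crossovers. Comparing them with the parentals, only the w allele has switched, so w is the middle locus and the order is ts – w – fl.
Crossovers in the ts–w interval produce the single-crossover classes + w + and fl + ts (155 + 162 = 317) plus the double crossovers (9).
RF(ts–w) = (317 + 9) / 1200 = 326/1200 = 0.2717 → 27.2 m.u.

27.2 m.u.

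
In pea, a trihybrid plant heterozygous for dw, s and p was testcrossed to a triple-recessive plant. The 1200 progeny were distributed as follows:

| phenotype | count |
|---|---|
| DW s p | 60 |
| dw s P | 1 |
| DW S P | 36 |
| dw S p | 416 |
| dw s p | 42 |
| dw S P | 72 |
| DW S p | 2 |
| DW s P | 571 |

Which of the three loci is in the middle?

dw

The two most frequent reciprocal classes, dw S p and DW s P, are the parental types, so the F1 was dw S p / DW s P.
The two rarest classes, DW S p and dw s P, are the double crossovers. Comparing them with the parentals, only the dw allele has switched, so dw is the middle locus and the order is s – dw – p.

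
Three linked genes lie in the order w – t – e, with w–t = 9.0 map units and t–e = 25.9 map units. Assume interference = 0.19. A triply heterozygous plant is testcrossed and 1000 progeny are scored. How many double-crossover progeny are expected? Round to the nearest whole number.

19

Map distances give recombination frequencies of 0.090 and 0.259 for the two intervals.
With interference 0.19 (so coincidence = 0.81), expected double-crossover frequency = 0.090 × 0.259 × 0.81 = 0.01888.
Expected number = 0.01888 × 1000 = 18.88 ≈ 19.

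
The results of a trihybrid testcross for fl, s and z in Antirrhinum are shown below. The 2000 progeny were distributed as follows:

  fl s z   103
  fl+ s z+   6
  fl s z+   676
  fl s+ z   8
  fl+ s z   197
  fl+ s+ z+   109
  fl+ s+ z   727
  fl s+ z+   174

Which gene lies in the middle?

The two most frequent reciprocal classes, fl s z+ and fl+ s+ z, are the parental types, so the F1 was fl s z+ / fl+ s+ z.
The two rarest classes, fl+ s z+ and fl s+ z, are the double crossovers. Comparing them with the parentals, only the fl allele has switched, so fl is the middle locus and the order is s – fl – z.

fl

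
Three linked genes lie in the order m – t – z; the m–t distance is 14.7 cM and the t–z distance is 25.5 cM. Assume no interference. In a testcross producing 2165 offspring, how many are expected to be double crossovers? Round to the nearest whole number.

Map distances give recombination frequencies of 0.147 and 0.255 for the two intervals.
With no interference, expected double-crossover frequency = 0.147 × 0.255 = 0.03748.
Expected number = 0.03748 × 2165 = 81.16 ≈ 81.

81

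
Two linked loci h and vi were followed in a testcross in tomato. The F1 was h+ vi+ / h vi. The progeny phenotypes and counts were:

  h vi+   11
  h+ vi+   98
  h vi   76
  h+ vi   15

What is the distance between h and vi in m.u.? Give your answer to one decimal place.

13.0 m.u.

The recombinant classes are h+ vi and h vi+: 15 + 11 = 26.
Recombination frequency = 26/200 = 0.1300 ≈ 13.0%, i.e. 13.0 m.u.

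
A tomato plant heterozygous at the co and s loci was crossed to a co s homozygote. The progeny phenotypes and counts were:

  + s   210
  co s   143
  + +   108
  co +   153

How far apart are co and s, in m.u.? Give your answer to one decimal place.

40.9 m.u.

The two most frequent classes, + s (210) and co + (153), are the parental types, so the F1 was + s / co +.
The recombinant classes are + + and co s: 108 + 143 = 251.
Recombination frequency = 251/614 = 0.4088 ≈ 40.9%, i.e. 40.9 m.u.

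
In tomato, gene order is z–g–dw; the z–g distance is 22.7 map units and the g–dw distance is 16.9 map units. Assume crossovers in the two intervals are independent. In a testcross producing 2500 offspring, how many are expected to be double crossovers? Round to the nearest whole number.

96

Map distances give recombination frequencies of 0.227 and 0.169 for the two intervals.
With no interference, expected double-crossover frequency = 0.227 × 0.169 = 0.03836.
Expected number = 0.03836 × 2500 = 95.91 ≈ 96.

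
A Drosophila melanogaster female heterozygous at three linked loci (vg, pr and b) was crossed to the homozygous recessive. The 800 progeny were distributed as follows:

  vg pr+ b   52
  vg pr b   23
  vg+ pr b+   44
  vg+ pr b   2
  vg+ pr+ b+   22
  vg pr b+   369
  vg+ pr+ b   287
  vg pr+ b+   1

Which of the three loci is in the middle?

The two most frequent reciprocal classes, vg+ pr+ b and vg pr b+, are the parental types, so the F1 was vg+ pr+ b / vg pr b+.
The two rarest classes, vg+ pr b and vg pr+ b+, are the double crossovers. Comparing them with the parentals, only the pr allele has switched, so pr is the middle locus and the order is vg – pr – b.

pr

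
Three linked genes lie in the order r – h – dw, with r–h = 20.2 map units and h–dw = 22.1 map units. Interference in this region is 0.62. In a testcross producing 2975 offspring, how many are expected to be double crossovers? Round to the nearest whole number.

Map distances give recombination frequencies of 0.202 and 0.221 for the two intervals.
With interference 0.62 (so coincidence = 0.38), expected double-crossover frequency = 0.202 × 0.221 × 0.38 = 0.01696.
Expected number = 0.01696 × 2975 = 50.47 ≈ 50.

50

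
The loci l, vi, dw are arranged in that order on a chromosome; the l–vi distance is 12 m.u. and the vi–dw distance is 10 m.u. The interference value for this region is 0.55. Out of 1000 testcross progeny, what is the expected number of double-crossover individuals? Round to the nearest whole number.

5

Map distances give recombination frequencies of 0.120 and 0.100 for the two intervals.
With interference 0.55 (so coincidence = 0.45), expected double-crossover frequency = 0.120 × 0.100 × 0.45 = 0.00540.
Expected number = 0.00540 × 1000 = 5.40 ≈ 5.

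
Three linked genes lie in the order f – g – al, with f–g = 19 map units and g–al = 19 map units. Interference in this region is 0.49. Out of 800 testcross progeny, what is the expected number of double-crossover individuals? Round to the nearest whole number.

Map distances give recombination frequencies of 0.190 and 0.190 for the two intervals.
With interference 0.49 (so coincidence = 0.51), expected double-crossover frequency = 0.190 × 0.190 × 0.51 = 0.01841.
Expected number = 0.01841 × 800 = 14.73 ≈ 15.

15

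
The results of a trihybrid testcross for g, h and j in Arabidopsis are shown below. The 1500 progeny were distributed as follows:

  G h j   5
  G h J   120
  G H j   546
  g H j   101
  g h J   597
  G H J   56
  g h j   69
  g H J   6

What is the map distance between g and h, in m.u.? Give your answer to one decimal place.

The two most frequent reciprocal classes, g h J and G H j, are the parental types, so the F1 was g h J / G H j.
The two rarest classes, g H J and G h j, are the double crossovers. Comparing them with the parentals, only the h allele has switched, so h is the middle locus and the order is j – h – g.
Crossovers in the h–g interval produce the single-crossover classes G h J and g H j (120 + 101 = 221) plus the double crossovers (11).
RF(h–g) = (221 + 11) / 1500 = 232/1500 = 0.1547 → 15.5 m.u.

15.5 m.u.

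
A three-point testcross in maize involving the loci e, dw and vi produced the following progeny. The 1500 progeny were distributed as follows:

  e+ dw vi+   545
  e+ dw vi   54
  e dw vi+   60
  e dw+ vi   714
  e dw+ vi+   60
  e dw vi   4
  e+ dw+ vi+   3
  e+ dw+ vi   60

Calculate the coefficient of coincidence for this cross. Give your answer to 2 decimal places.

The two most frequent reciprocal classes, e+ dw vi+ and e dw+ vi, are the parental types, so the F1 was e+ dw vi+ / e dw+ vi.
The two rarest classes, e+ dw+ vi+ and e dw vi, are the double crossovers. Comparing them with the parentals, only the dw allele has switched, so dw is the middle locus and the order is e – dw – vi.
e–dw: (120 + 7)/1500 = 0.0847; dw–vi: (114 + 7)/1500 = 0.0807.
Expected DCO frequency = 0.0847 × 0.0807 ≈ 0.00684; observed = 7/1500 ≈ 0.00467.
Coefficient of coincidence = 0.00467/0.00684 ≈ 0.68.

0.68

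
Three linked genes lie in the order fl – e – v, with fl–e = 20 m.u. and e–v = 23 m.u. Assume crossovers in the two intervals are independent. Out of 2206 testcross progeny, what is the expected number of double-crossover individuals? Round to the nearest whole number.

Map distances give recombination frequencies of 0.200 and 0.230 for the two intervals.
With no interference, expected double-crossover frequency = 0.200 × 0.230 = 0.04600.
Expected number = 0.04600 × 2206 = 101.48 ≈ 101.

101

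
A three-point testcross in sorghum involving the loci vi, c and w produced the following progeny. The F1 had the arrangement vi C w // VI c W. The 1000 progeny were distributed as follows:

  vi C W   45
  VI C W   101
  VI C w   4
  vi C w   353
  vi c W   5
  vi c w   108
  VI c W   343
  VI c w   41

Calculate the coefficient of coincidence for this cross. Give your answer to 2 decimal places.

The two rarest classes, VI C w and vi c W, are the double crossovers. Comparing them with the parentals, only the vi allele has switched, so vi is the middle locus and the order is c – vi – w.
c–vi: (209 + 9)/1000 = 0.2180; vi–w: (86 + 9)/1000 = 0.0950.
Expected DCO frequency = 0.2180 × 0.0950 ≈ 0.02071; observed = 9/1000 ≈ 0.00900.
Coefficient of coincidence = 0.00900/0.02071 ≈ 0.43.

0.43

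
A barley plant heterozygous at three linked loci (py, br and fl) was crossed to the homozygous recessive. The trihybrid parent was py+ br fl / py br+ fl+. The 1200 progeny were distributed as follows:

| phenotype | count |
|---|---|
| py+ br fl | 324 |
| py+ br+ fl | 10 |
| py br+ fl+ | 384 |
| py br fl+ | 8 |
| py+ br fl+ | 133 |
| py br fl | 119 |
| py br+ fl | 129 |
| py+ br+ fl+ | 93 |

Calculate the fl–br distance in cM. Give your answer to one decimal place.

23.3 cM

The two rarest classes, py+ br+ fl and py br fl+, are the double crossovers. Comparing them with the parentals, only the br allele has switched, so br is the middle locus and the order is py – br – fl.
Crossovers in the br–fl interval produce the single-crossover classes py+ br fl+ and py br+ fl (133 + 129 = 262) plus the double crossovers (18).
RF(br–fl) = (262 + 18) / 1200 = 280/1200 = 0.2333 → 23.3 cM.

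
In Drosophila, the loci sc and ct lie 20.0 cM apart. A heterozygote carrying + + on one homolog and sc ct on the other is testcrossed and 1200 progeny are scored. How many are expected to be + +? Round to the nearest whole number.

480

A map distance of 20.0 cM corresponds to a recombination frequency of 0.200.
The F1 is + + / sc ct, so + + is a parental gamete class with expected frequency (1 − r)/2 = 0.800/2 = 0.4000.
Expected number = 0.4000 × 1200 = 480.00 ≈ 480.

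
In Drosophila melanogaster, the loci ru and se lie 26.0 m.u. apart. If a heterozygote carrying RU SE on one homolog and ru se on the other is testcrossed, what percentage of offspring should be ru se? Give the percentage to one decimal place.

37.0%

A map distance of 26.0 m.u. corresponds to a recombination frequency of 0.260.
The F1 is RU SE / ru se, so ru se is a parental gamete class with expected frequency (1 − r)/2 = 0.740/2 = 0.3700.
That is 0.3700 = 37.0% of the progeny.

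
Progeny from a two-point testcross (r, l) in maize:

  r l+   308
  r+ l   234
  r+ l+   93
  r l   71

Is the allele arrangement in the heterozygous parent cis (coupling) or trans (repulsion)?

trans

The two most frequent classes are r+ l (234) and r l+ (308); these are the parental (non-recombinant) types.
So the F1 carried r+ l on one chromosome and r l+ on the other — the recessive alleles are on opposite chromosomes (trans / repulsion).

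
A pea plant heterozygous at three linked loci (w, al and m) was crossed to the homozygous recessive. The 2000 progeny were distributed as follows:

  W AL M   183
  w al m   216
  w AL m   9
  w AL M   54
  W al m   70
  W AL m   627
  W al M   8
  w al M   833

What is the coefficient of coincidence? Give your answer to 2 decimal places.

0.58

The two most frequent reciprocal classes, W AL m and w al M, are the parental types, so the F1 was W AL m / w al M.
The two rarest classes, w AL m and W al M, are the double crossovers. Comparing them with the parentals, only the w allele has switched, so w is the middle locus and the order is al – w – m.
al–w: (124 + 17)/2000 = 0.0705; w–m: (399 + 17)/2000 = 0.2080.
Expected DCO frequency = 0.0705 × 0.2080 ≈ 0.01466; observed = 17/2000 ≈ 0.00850.
Coefficient of coincidence = 0.00850/0.01466 ≈ 0.58.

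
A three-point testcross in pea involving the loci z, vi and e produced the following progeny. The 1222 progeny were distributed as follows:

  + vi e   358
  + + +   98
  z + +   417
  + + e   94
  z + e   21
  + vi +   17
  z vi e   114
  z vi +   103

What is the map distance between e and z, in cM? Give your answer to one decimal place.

20.5 cM

The two most frequent reciprocal classes, z + + and + vi e, are the parental types, so the F1 was z + + / + vi e.
The two rarest classes, z + e and + vi +, are the double crossovers. Comparing them with the parentals, only the e allele has switched, so e is the middle locus and the order is vi – e – z.
Crossovers in the e–z interval produce the single-crossover classes + + + and z vi e (98 + 114 = 212) plus the double crossovers (38).
RF(e–z) = (212 + 38) / 1222 = 250/1222 = 0.2046 → 20.5 cM.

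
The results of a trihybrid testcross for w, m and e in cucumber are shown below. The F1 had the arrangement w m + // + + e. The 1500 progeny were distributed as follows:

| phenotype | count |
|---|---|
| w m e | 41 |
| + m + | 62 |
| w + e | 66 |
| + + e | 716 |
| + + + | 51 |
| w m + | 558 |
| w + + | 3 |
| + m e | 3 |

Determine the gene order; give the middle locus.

The two rarest classes, w + + and + m e, are the double crossovers. Comparing them with the parentals, only the m allele has switched, so m is the middle locus and the order is e – m – w.

m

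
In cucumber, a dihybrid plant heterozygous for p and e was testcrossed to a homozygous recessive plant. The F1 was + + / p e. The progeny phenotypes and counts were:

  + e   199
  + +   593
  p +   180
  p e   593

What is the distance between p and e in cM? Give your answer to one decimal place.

The recombinant classes are + e and p +: 199 + 180 = 379.
Recombination frequency = 379/1565 = 0.2422 ≈ 24.2%, i.e. 24.2 cM.

24.2 cM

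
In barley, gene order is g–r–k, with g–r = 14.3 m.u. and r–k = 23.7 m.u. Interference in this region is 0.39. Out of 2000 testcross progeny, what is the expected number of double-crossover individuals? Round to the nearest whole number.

Map distances give recombination frequencies of 0.143 and 0.237 for the two intervals.
With interference 0.39 (so coincidence = 0.61), expected double-crossover frequency = 0.143 × 0.237 × 0.61 = 0.02067.
Expected number = 0.02067 × 2000 = 41.35 ≈ 41.

41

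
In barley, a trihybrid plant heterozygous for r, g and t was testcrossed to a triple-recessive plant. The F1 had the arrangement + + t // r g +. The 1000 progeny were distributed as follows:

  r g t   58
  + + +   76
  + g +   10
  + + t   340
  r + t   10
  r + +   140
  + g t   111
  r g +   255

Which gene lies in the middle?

The two rarest classes, r + t and + g +, are the double crossovers. Comparing them with the parentals, only the r allele has switched, so r is the middle locus and the order is g – r – t.

r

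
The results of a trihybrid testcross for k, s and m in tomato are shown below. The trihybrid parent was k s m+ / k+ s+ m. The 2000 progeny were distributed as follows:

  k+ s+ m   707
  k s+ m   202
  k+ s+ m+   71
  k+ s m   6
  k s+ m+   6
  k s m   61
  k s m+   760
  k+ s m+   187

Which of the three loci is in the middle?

The two rarest classes, k s+ m+ and k+ s m, are the double crossovers. Comparing them with the parentals, only the s allele has switched, so s is the middle locus and the order is m – s – k.

s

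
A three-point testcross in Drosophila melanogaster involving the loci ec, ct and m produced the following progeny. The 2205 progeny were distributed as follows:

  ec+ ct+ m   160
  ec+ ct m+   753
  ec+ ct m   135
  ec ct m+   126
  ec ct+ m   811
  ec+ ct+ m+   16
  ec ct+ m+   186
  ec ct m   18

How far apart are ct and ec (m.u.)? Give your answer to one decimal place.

14.5 m.u.

The two most frequent reciprocal classes, ec+ ct m+ and ec ct+ m, are the parental types, so the F1 was ec+ ct m+ / ec ct+ m.
The two rarest classes, ec+ ct+ m+ and ec ct m, are the double crossovers. Comparing them with the parentals, only the ct allele has switched, so ct is the middle locus and the order is m – ct – ec.
Crossovers in the ct–ec interval produce the single-crossover classes ec ct m+ and ec+ ct+ m (126 + 160 = 286) plus the double crossovers (34).
RF(ct–ec) = (286 + 34) / 2205 = 320/2205 = 0.1451 → 14.5 m.u.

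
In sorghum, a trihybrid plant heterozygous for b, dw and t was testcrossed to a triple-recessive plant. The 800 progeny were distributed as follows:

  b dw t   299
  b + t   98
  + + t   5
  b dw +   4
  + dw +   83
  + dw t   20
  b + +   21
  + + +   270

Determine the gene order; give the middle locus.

t

The two most frequent reciprocal classes, + + + and b dw t, are the parental types, so the F1 was + + + / b dw t.
The two rarest classes, + + t and b dw +, are the double crossovers. Comparing them with the parentals, only the t allele has switched, so t is the middle locus and the order is b – t – dw.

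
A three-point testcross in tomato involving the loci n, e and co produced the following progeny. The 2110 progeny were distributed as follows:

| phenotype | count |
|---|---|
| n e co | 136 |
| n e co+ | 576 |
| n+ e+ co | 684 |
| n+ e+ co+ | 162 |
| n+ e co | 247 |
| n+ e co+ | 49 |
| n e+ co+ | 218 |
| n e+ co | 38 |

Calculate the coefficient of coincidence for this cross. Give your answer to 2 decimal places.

0.86

The two most frequent reciprocal classes, n+ e+ co and n e co+, are the parental types, so the F1 was n+ e+ co / n e co+.
The two rarest classes, n e+ co and n+ e co+, are the double crossovers. Comparing them with the parentals, only the n allele has switched, so n is the middle locus and the order is e – n – co.
e–n: (465 + 87)/2110 = 0.2616; n–co: (298 + 87)/2110 = 0.1825.
Expected DCO frequency = 0.2616 × 0.1825 ≈ 0.04774; observed = 87/2110 ≈ 0.04123.
Coefficient of coincidence = 0.04123/0.04774 ≈ 0.86.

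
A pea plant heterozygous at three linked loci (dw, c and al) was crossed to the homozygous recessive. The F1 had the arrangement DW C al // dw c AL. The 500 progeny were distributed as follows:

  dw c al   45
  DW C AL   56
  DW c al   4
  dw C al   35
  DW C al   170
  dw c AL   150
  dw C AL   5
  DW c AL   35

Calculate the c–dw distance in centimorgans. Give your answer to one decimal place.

The two rarest classes, DW c al and dw C AL, are the double crossovers. Comparing them with the parentals, only the c allele has switched, so c is the middle locus and the order is dw – c – al.
Crossovers in the dw–c interval produce the single-crossover classes dw C al and DW c AL (35 + 35 = 70) plus the double crossovers (9).
RF(dw–c) = (70 + 9) / 500 = 79/500 = 0.1580 → 15.8 centimorgans.

15.8 centimorgans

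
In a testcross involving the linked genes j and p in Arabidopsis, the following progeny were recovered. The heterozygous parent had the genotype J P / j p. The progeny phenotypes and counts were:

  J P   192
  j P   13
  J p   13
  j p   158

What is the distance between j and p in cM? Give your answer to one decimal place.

6.9 cM

The recombinant classes are J p and j P: 13 + 13 = 26.
Recombination frequency = 26/376 = 0.0691 ≈ 6.9%, i.e. 6.9 cM.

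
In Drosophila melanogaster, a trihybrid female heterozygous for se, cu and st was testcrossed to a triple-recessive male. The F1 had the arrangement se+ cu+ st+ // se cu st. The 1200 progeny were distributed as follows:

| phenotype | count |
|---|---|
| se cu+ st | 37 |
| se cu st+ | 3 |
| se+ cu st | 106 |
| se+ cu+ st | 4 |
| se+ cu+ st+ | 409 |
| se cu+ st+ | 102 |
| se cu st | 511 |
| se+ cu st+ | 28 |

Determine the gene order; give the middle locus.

st

The two rarest classes, se+ cu+ st and se cu st+, are the double crossovers. Comparing them with the parentals, only the st allele has switched, so st is the middle locus and the order is cu – st – se.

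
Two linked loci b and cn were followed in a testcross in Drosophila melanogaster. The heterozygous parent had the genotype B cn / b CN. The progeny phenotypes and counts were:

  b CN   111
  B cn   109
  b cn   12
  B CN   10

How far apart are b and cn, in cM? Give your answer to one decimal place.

The recombinant classes are B CN and b cn: 10 + 12 = 22.
Recombination frequency = 22/242 = 0.0909 ≈ 9.1%, i.e. 9.1 cM.

9.1 cM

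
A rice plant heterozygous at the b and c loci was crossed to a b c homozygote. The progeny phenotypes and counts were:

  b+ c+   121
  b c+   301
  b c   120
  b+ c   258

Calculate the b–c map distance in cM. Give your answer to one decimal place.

30.1 cM

The two most frequent classes, b+ c (258) and b c+ (301), are the parental types, so the F1 was b+ c / b c+.
The recombinant classes are b+ c+ and b c: 121 + 120 = 241.
Recombination frequency = 241/800 = 0.3013 ≈ 30.1%, i.e. 30.1 cM.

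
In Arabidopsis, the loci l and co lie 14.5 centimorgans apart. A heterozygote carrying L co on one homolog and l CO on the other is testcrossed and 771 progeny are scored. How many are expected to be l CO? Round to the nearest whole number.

330

A map distance of 14.5 centimorgans corresponds to a recombination frequency of 0.145.
The F1 is L co / l CO, so l CO is a parental gamete class with expected frequency (1 − r)/2 = 0.855/2 = 0.4275.
Expected number = 0.4275 × 771 = 329.60 ≈ 330.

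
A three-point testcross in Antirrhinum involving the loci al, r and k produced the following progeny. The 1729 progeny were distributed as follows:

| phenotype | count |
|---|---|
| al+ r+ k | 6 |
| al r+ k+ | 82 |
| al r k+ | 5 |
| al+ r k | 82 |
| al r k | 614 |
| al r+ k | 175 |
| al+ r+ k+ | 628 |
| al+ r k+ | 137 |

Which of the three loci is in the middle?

k

The two most frequent reciprocal classes, al r k and al+ r+ k+, are the parental types, so the F1 was al r k / al+ r+ k+.
The two rarest classes, al r k+ and al+ r+ k, are the double crossovers. Comparing them with the parentals, only the k allele has switched, so k is the middle locus and the order is r – k – al.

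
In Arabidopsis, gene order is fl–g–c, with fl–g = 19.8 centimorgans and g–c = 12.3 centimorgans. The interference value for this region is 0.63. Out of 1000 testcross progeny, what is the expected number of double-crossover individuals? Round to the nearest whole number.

9

Map distances give recombination frequencies of 0.198 and 0.123 for the two intervals.
With interference 0.63 (so coincidence = 0.37), expected double-crossover frequency = 0.198 × 0.123 × 0.37 = 0.00901.
Expected number = 0.00901 × 1000 = 9.01 ≈ 9.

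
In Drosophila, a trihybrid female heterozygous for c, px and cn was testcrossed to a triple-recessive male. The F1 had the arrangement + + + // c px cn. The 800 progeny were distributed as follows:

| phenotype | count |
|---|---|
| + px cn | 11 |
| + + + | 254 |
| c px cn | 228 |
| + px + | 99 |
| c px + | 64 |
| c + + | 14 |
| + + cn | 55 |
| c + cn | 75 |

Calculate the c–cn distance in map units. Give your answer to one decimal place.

The two rarest classes, c + + and + px cn, are the double crossovers. Comparing them with the parentals, only the c allele has switched, so c is the middle locus and the order is cn – c – px.
Crossovers in the cn–c interval produce the single-crossover classes + + cn and c px + (55 + 64 = 119) plus the double crossovers (25).
RF(cn–c) = (119 + 25) / 800 = 144/800 = 0.1800 → 18.0 map units.

18.0 map units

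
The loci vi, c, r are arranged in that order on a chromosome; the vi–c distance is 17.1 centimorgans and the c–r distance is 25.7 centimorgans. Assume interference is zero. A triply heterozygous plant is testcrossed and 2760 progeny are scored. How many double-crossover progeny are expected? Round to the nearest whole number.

121

Map distances give recombination frequencies of 0.171 and 0.257 for the two intervals.
With no interference, expected double-crossover frequency = 0.171 × 0.257 = 0.04395.
Expected number = 0.04395 × 2760 = 121.29 ≈ 121.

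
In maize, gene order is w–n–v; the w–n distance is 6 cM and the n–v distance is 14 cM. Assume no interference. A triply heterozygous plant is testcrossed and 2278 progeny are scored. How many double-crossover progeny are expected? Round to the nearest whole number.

Map distances give recombination frequencies of 0.060 and 0.140 for the two intervals.
With no interference, expected double-crossover frequency = 0.060 × 0.140 = 0.00840.
Expected number = 0.00840 × 2278 = 19.14 ≈ 19.

19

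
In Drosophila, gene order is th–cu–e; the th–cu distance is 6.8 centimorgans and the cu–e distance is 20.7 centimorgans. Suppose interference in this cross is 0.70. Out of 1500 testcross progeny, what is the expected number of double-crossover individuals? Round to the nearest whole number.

Map distances give recombination frequencies of 0.068 and 0.207 for the two intervals.
With interference 0.70 (so coincidence = 0.30), expected double-crossover frequency = 0.068 × 0.207 × 0.30 = 0.00422.
Expected number = 0.00422 × 1500 = 6.33 ≈ 6.

6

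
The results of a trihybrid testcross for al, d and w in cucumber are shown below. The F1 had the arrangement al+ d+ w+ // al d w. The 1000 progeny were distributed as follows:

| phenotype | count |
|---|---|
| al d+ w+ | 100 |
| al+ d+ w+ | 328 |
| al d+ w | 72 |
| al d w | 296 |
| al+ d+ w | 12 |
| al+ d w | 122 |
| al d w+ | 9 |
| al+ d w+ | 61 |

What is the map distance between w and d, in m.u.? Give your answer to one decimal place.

15.4 m.u.

The two rarest classes, al+ d+ w and al d w+, are the double crossovers. Comparing them with the parentals, only the w allele has switched, so w is the middle locus and the order is al – w – d.
Crossovers in the w–d interval produce the single-crossover classes al+ d w+ and al d+ w (61 + 72 = 133) plus the double crossovers (21).
RF(w–d) = (133 + 21) / 1000 = 154/1000 = 0.1540 → 15.4 m.u.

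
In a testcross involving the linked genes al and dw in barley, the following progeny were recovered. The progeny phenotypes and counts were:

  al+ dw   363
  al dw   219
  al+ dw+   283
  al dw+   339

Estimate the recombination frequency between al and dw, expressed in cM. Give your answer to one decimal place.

The two most frequent classes, al+ dw (363) and al dw+ (339), are the parental types, so the F1 was al+ dw / al dw+.
The recombinant classes are al+ dw+ and al dw: 283 + 219 = 502.
Recombination frequency = 502/1204 = 0.4169 ≈ 41.7%, i.e. 41.7 cM.

41.7 cM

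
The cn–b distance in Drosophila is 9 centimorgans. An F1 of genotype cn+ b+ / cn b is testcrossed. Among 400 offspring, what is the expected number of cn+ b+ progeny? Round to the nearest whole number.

182

A map distance of 9 centimorgans corresponds to a recombination frequency of 0.090.
The F1 is cn+ b+ / cn b, so cn+ b+ is a parental gamete class with expected frequency (1 − r)/2 = 0.910/2 = 0.4550.
Expected number = 0.4550 × 400 = 182.00 ≈ 182.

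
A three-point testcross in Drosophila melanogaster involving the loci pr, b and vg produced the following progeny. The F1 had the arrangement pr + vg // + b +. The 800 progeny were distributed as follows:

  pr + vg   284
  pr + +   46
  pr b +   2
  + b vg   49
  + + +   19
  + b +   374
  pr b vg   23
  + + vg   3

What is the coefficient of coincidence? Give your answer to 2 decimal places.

The two rarest classes, + + vg and pr b +, are the double crossovers. Comparing them with the parentals, only the pr allele has switched, so pr is the middle locus and the order is b – pr – vg.
b–pr: (42 + 5)/800 = 0.0587; pr–vg: (95 + 5)/800 = 0.1250.
Expected DCO frequency = 0.0587 × 0.1250 ≈ 0.00734; observed = 5/800 ≈ 0.00625.
Coefficient of coincidence = 0.00625/0.00734 ≈ 0.85.

0.85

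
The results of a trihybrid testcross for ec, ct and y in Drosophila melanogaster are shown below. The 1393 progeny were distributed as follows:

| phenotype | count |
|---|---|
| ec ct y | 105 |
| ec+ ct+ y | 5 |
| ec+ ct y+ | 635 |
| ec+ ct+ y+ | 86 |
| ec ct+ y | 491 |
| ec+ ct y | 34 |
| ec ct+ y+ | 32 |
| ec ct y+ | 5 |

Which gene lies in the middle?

The two most frequent reciprocal classes, ec ct+ y and ec+ ct y+, are the parental types, so the F1 was ec ct+ y / ec+ ct y+.
The two rarest classes, ec+ ct+ y and ec ct y+, are the double crossovers. Comparing them with the parentals, only the ec allele has switched, so ec is the middle locus and the order is y – ec – ct.

ec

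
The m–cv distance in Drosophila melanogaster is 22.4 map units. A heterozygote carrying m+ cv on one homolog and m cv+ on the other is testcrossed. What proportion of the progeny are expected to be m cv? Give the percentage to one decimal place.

A map distance of 22.4 map units corresponds to a recombination frequency of 0.224.
The F1 is m+ cv / m cv+, so m cv is a recombinant gamete class with expected frequency r/2 = 0.224/2 = 0.1120.
That is 0.1120 = 11.2% of the progeny.

11.2%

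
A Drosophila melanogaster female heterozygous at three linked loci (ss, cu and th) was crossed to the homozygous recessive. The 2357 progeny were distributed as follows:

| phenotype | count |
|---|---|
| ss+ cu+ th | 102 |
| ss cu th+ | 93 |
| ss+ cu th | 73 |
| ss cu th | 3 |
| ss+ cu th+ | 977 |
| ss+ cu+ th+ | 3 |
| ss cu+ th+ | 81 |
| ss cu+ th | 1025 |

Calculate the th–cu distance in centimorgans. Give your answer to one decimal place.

6.8 centimorgans

The two most frequent reciprocal classes, ss cu+ th and ss+ cu th+, are the parental types, so the F1 was ss cu+ th / ss+ cu th+.
The two rarest classes, ss cu th and ss+ cu+ th+, are the double crossovers. Comparing them with the parentals, only the cu allele has switched, so cu is the middle locus and the order is th – cu – ss.
Crossovers in the th–cu interval produce the single-crossover classes ss cu+ th+ and ss+ cu th (81 + 73 = 154) plus the double crossovers (6).
RF(th–cu) = (154 + 6) / 2357 = 160/2357 = 0.0679 → 6.8 centimorgans.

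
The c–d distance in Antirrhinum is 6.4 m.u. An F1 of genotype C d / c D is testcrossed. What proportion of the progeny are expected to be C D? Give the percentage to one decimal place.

3.2%

A map distance of 6.4 m.u. corresponds to a recombination frequency of 0.064.
The F1 is C d / c D, so C D is a recombinant gamete class with expected frequency r/2 = 0.064/2 = 0.0320.
That is 0.0320 = 3.2% of the progeny.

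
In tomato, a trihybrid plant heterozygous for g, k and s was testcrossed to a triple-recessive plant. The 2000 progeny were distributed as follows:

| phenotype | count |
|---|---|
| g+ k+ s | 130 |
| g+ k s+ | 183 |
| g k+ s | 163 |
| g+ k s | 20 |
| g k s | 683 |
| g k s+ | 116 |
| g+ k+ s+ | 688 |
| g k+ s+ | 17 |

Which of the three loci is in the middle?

The two most frequent reciprocal classes, g+ k+ s+ and g k s, are the parental types, so the F1 was g+ k+ s+ / g k s.
The two rarest classes, g k+ s+ and g+ k s, are the double crossovers. Comparing them with the parentals, only the g allele has switched, so g is the middle locus and the order is s – g – k.

g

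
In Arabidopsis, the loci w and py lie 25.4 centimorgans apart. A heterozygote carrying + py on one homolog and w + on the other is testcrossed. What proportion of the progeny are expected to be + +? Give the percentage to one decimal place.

12.7%

A map distance of 25.4 centimorgans corresponds to a recombination frequency of 0.254.
The F1 is + py / w +, so + + is a recombinant gamete class with expected frequency r/2 = 0.254/2 = 0.1270.
That is 0.1270 = 12.7% of the progeny.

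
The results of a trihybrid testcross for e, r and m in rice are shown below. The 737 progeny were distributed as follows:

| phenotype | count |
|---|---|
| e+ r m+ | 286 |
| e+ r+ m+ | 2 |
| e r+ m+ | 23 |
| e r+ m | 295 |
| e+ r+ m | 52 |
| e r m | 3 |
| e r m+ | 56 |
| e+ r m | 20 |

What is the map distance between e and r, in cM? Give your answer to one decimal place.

15.3 cM

The two most frequent reciprocal classes, e+ r m+ and e r+ m, are the parental types, so the F1 was e+ r m+ / e r+ m.
The two rarest classes, e+ r+ m+ and e r m, are the double crossovers. Comparing them with the parentals, only the r allele has switched, so r is the middle locus and the order is e – r – m.
Crossovers in the e–r interval produce the single-crossover classes e r m+ and e+ r+ m (56 + 52 = 108) plus the double crossovers (5).
RF(e–r) = (108 + 5) / 737 = 113/737 = 0.1533 → 15.3 cM.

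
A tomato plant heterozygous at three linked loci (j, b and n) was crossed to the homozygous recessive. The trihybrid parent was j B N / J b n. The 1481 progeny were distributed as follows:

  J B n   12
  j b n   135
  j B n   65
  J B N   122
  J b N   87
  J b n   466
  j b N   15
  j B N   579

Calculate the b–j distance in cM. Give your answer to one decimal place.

The two rarest classes, j b N and J B n, are the double crossovers. Comparing them with the parentals, only the b allele has switched, so b is the middle locus and the order is j – b – n.
Crossovers in the j–b interval produce the single-crossover classes J B N and j b n (122 + 135 = 257) plus the double crossovers (27).
RF(j–b) = (257 + 27) / 1481 = 284/1481 = 0.1918 → 19.2 cM.

19.2 cM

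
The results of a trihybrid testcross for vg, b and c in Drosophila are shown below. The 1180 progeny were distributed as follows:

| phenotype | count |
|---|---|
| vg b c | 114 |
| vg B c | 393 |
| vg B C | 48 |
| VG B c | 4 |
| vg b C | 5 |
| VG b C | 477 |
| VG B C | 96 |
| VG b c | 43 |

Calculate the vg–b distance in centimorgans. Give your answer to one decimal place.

The two most frequent reciprocal classes, vg B c and VG b C, are the parental types, so the F1 was vg B c / VG b C.
The two rarest classes, VG B c and vg b C, are the double crossovers. Comparing them with the parentals, only the vg allele has switched, so vg is the middle locus and the order is c – vg – b.
Crossovers in the vg–b interval produce the single-crossover classes vg b c and VG B C (114 + 96 = 210) plus the double crossovers (9).
RF(vg–b) = (210 + 9) / 1180 = 219/1180 = 0.1856 → 18.6 centimorgans.

18.6 centimorgans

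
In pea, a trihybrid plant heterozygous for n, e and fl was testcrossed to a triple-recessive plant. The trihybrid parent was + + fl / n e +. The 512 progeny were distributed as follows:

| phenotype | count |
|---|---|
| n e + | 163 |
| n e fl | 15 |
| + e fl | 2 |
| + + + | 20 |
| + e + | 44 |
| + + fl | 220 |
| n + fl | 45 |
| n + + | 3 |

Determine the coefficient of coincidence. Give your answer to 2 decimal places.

The two rarest classes, + e fl and n + +, are the double crossovers. Comparing them with the parentals, only the e allele has switched, so e is the middle locus and the order is fl – e – n.
fl–e: (35 + 5)/512 = 0.0781; e–n: (89 + 5)/512 = 0.1836.
Expected DCO frequency = 0.0781 × 0.1836 ≈ 0.01434; observed = 5/512 ≈ 0.00977.
Coefficient of coincidence = 0.00977/0.01434 ≈ 0.68.

0.68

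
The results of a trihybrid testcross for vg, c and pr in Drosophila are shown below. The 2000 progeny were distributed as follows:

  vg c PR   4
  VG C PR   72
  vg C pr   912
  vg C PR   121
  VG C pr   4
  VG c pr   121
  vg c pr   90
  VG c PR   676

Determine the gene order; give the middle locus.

The two most frequent reciprocal classes, vg C pr and VG c PR, are the parental types, so the F1 was vg C pr / VG c PR.
The two rarest classes, VG C pr and vg c PR, are the double crossovers. Comparing them with the parentals, only the vg allele has switched, so vg is the middle locus and the order is c – vg – pr.

vg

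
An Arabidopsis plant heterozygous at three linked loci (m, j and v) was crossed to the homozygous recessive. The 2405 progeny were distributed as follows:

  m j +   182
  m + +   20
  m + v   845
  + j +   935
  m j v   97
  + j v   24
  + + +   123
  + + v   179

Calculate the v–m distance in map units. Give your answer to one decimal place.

16.8 map units

The two most frequent reciprocal classes, m + v and + j +, are the parental types, so the F1 was m + v / + j +.
The two rarest classes, m + + and + j v, are the double crossovers. Comparing them with the parentals, only the v allele has switched, so v is the middle locus and the order is m – v – j.
Crossovers in the m–v interval produce the single-crossover classes + + v and m j + (179 + 182 = 361) plus the double crossovers (44).
RF(m–v) = (361 + 44) / 2405 = 405/2405 = 0.1684 → 16.8 map units.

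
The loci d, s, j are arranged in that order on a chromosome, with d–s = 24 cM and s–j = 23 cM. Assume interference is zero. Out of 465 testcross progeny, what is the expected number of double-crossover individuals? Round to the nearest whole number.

26

Map distances give recombination frequencies of 0.240 and 0.230 for the two intervals.
With no interference, expected double-crossover frequency = 0.240 × 0.230 = 0.05520.
Expected number = 0.05520 × 465 = 25.67 ≈ 26.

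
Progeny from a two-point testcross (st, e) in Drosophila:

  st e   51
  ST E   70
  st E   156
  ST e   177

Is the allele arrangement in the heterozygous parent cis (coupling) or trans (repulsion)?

trans

The two most frequent classes are ST e (177) and st E (156); these are the parental (non-recombinant) types.
So the F1 carried ST e on one chromosome and st E on the other — the recessive alleles are on opposite chromosomes (trans / repulsion).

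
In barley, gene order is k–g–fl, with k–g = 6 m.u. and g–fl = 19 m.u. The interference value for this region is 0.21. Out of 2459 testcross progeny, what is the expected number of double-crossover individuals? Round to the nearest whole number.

22

Map distances give recombination frequencies of 0.060 and 0.190 for the two intervals.
With interference 0.21 (so coincidence = 0.79), expected double-crossover frequency = 0.060 × 0.190 × 0.79 = 0.00901.
Expected number = 0.00901 × 2459 = 22.15 ≈ 22.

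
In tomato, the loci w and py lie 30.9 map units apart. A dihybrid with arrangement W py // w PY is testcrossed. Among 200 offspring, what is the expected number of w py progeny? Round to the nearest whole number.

31

A map distance of 30.9 map units corresponds to a recombination frequency of 0.309.
The F1 is W py / w PY, so w py is a recombinant gamete class with expected frequency r/2 = 0.309/2 = 0.1545.
Expected number = 0.1545 × 200 = 30.90 ≈ 31.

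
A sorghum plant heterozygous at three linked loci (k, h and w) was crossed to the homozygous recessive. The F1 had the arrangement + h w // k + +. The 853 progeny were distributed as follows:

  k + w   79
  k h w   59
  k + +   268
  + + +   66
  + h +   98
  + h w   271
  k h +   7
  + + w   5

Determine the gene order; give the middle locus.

h

The two rarest classes, + + w and k h +, are the double crossovers. Comparing them with the parentals, only the h allele has switched, so h is the middle locus and the order is w – h – k.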